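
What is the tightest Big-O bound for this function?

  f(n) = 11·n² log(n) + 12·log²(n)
O(n² log n)

The dominant term in 11·n² log(n) + 12·log²(n) is 11·n² log(n), which is Θ(n² log n).
Lower-order terms (12·log²(n)) are asymptotically negligible.
Constants are absorbed, so the tightest bound is O(n² log n).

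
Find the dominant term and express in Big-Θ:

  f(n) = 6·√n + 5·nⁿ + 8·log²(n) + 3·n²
Θ(nⁿ)

Order the terms by growth rate: 8·log²(n) ≺ 6·√n ≺ 3·n² ≺ 5·nⁿ.
The fastest-growing term 5·nⁿ dominates as n → ∞; dropping its constant factor gives Θ(nⁿ).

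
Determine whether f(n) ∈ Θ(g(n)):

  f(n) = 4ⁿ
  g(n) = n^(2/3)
False

f(n) = 4ⁿ is O(4ⁿ), and g(n) = n^(2/3) is O(n^(2/3)).
Since they have different growth rates, f(n) = Θ(g(n)) is false.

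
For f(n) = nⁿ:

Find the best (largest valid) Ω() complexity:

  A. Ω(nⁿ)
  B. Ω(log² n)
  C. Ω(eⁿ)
A

f(n) = nⁿ is Ω(nⁿ).
All listed options are valid Big-Ω bounds (lower bounds),
but Ω(nⁿ) is the tightest (largest valid bound).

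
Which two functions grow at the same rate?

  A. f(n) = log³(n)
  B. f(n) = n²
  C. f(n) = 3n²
B and C

Examining each function:
  A. log³(n) is O(log³ n)
  B. n² is O(n²)
  C. 3n² is O(n²)

Functions B and C both have the same complexity class.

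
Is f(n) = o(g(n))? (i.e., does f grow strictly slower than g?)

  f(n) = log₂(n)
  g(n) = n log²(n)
True

f(n) = log₂(n) is O(log n), and g(n) = n log²(n) is O(n log² n).
Since O(log n) grows strictly slower than O(n log² n), f(n) = o(g(n)) is true.
This means lim(n→∞) f(n)/g(n) = 0.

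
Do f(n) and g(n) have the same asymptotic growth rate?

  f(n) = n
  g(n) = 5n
True

f(n) = n and g(n) = 5n are both O(n).
Since they have the same asymptotic growth rate, f(n) = Θ(g(n)) is true.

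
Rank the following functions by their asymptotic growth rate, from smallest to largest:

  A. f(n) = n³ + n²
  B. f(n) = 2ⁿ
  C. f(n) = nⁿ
A < B < C

Comparing growth rates:
A = n³ + n² is O(n³)
B = 2ⁿ is O(2ⁿ)
C = nⁿ is O(nⁿ)

Therefore, the order from slowest to fastest is: A < B < C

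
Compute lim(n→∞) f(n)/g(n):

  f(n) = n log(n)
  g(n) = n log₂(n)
log(2)

Since n log(n) and n log₂(n) have the same growth rate (O(n log n)),
the ratio converges to a constant: log(2).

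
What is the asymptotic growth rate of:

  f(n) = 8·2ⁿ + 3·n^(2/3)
Θ(2ⁿ)

Order the terms by growth rate: 3·n^(2/3) ≺ 8·2ⁿ.
The fastest-growing term 8·2ⁿ dominates as n → ∞; dropping its constant factor gives Θ(2ⁿ).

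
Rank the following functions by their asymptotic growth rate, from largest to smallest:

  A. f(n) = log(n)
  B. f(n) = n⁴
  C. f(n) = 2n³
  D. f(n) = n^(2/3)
B > C > D > A

Comparing growth rates:
B = n⁴ is O(n⁴)
C = 2n³ is O(n³)
D = n^(2/3) is O(n^(2/3))
A = log(n) is O(log n)

Therefore, the order from fastest to slowest is: B > C > D > A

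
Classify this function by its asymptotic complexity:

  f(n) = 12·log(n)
O(log n)

The dominant term in 12·log(n) is 12·log(n), which is Θ(log n).
Constants are absorbed, so the tightest bound is O(log n).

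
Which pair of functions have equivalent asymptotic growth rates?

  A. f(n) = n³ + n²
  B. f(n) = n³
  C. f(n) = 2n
A and B

Examining each function:
  A. n³ + n² is O(n³)
  B. n³ is O(n³)
  C. 2n is O(n)

Functions A and B both have the same complexity class.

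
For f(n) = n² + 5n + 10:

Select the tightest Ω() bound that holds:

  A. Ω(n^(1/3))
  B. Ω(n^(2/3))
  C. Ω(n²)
C

f(n) = n² + 5n + 10 is Ω(n²).
All listed options are valid Big-Ω bounds (lower bounds),
but Ω(n²) is the tightest (largest valid bound).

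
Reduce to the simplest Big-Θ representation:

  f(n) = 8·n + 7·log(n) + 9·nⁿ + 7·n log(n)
Θ(nⁿ)

Order the terms by growth rate: 7·log(n) ≺ 8·n ≺ 7·n log(n) ≺ 9·nⁿ.
The fastest-growing term 9·nⁿ dominates as n → ∞; dropping its constant factor gives Θ(nⁿ).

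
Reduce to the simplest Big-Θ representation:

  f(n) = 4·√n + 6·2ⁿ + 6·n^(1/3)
Θ(2ⁿ)

Order the terms by growth rate: 6·n^(1/3) ≺ 4·√n ≺ 6·2ⁿ.
The fastest-growing term 6·2ⁿ dominates as n → ∞; dropping its constant factor gives Θ(2ⁿ).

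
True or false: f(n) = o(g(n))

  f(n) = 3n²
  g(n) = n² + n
False

f(n) = 3n² is O(n²), and g(n) = n² + n is O(n²).
Since they have the same growth rate, f(n) = o(g(n)) is false.
(f = o(g) requires f to grow strictly slower, not equal.)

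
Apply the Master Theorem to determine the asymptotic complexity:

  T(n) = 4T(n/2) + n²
Θ(n² log n)

Master Theorem: a = 4, b = 2, f(n) = n².
Compute the critical exponent d = log₂(4) = 2.
Compare f(n) = Θ(n²) against n^d:
  k = 2 = d, so f(n) = Θ(n^d) — Case 2.
  Work is balanced across levels: T(n) = Θ(n^d log n) = Θ(n² log n).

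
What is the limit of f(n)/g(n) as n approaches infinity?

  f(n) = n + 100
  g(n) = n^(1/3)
∞

Since n + 100 (O(n)) grows faster than n^(1/3) (O(n^(1/3))),
the ratio f(n)/g(n) → ∞ as n → ∞.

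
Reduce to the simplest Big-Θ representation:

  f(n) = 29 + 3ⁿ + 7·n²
Θ(3ⁿ)

Order the terms by growth rate: 29 ≺ 7·n² ≺ 3ⁿ.
The fastest-growing term 3ⁿ dominates as n → ∞; dropping its constant factor gives Θ(3ⁿ).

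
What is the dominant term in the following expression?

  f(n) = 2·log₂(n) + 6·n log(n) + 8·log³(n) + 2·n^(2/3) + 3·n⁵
3·n⁵

Looking at each term:
  - 2·log₂(n) is O(log n)
  - 6·n log(n) is O(n log n)
  - 8·log³(n) is O(log³ n)
  - 2·n^(2/3) is O(n^(2/3))
  - 3·n⁵ is O(n⁵)

The term 3·n⁵ (O(n⁵)) grows fastest and dominates all others.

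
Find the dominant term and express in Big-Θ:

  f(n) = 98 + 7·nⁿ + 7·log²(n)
Θ(nⁿ)

Order the terms by growth rate: 98 ≺ 7·log²(n) ≺ 7·nⁿ.
The fastest-growing term 7·nⁿ dominates as n → ∞; dropping its constant factor gives Θ(nⁿ).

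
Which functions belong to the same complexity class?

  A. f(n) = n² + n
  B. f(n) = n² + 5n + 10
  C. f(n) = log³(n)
A and B

Examining each function:
  A. n² + n is O(n²)
  B. n² + 5n + 10 is O(n²)
  C. log³(n) is O(log³ n)

Functions A and B both have the same complexity class.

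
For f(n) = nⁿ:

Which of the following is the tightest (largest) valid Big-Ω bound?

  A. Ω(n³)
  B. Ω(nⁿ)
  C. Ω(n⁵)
B

f(n) = nⁿ is Ω(nⁿ).
All listed options are valid Big-Ω bounds (lower bounds),
but Ω(nⁿ) is the tightest (largest valid bound).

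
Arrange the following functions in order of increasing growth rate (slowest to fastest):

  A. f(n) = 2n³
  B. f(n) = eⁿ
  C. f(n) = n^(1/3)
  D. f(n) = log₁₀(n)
D < C < A < B

Comparing growth rates:
D = log₁₀(n) is O(log n)
C = n^(1/3) is O(n^(1/3))
A = 2n³ is O(n³)
B = eⁿ is O(eⁿ)

Therefore, the order from slowest to fastest is: D < C < A < B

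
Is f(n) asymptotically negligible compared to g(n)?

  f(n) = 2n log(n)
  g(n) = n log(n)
False

f(n) = 2n log(n) is O(n log n), and g(n) = n log(n) is O(n log n).
Since they have the same growth rate, f(n) = o(g(n)) is false.
(f = o(g) requires f to grow strictly slower, not equal.)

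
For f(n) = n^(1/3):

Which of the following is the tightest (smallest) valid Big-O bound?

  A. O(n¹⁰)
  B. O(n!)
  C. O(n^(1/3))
C

f(n) = n^(1/3) is O(n^(1/3)).
All listed options are valid Big-O bounds (upper bounds),
but O(n^(1/3)) is the tightest (smallest valid bound).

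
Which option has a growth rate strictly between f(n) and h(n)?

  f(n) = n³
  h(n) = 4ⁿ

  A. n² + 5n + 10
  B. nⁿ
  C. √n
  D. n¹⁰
D

We need g(n) with n³ = o(g(n)) and g(n) = o(4ⁿ), i.e. O(n³) ≺ g ≺ O(4ⁿ).
Check each option:
  A. n² + 5n + 10 — O(n²) does not grow strictly faster than f(n)
  B. nⁿ — O(nⁿ) does not grow strictly slower than h(n)
  C. √n — O(√n) does not grow strictly faster than f(n)
  D. n¹⁰ — O(n¹⁰) is strictly between O(n³) and O(4ⁿ) ✓

Only option D (n¹⁰) lies strictly between.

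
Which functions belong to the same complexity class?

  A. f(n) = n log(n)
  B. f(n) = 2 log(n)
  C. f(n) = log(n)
B and C

Examining each function:
  A. n log(n) is O(n log n)
  B. 2 log(n) is O(log n)
  C. log(n) is O(log n)

Functions B and C both have the same complexity class.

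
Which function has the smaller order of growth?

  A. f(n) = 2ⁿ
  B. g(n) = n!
A

f(n) = 2ⁿ is O(2ⁿ), while g(n) = n! is O(n!).
Since O(2ⁿ) grows slower than O(n!), f(n) is dominated.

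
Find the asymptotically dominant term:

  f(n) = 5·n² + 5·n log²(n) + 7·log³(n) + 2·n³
2·n³

Looking at each term:
  - 5·n² is O(n²)
  - 5·n log²(n) is O(n log² n)
  - 7·log³(n) is O(log³ n)
  - 2·n³ is O(n³)

The term 2·n³ (O(n³)) grows fastest and dominates all others.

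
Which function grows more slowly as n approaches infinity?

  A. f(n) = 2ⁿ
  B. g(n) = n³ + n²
B

f(n) = 2ⁿ is O(2ⁿ), while g(n) = n³ + n² is O(n³).
Since O(n³) grows slower than O(2ⁿ), g(n) is dominated.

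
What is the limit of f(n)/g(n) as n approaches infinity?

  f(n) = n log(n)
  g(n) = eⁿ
0

Since n log(n) (O(n log n)) grows slower than eⁿ (O(eⁿ)),
the ratio f(n)/g(n) → 0 as n → ∞.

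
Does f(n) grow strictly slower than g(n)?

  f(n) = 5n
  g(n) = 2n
False

f(n) = 5n is O(n), and g(n) = 2n is O(n).
Since they have the same growth rate, f(n) = o(g(n)) is false.
(f = o(g) requires f to grow strictly slower, not equal.)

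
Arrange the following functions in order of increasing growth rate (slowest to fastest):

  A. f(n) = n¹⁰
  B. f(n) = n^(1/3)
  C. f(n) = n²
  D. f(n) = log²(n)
D < B < C < A

Comparing growth rates:
D = log²(n) is O(log² n)
B = n^(1/3) is O(n^(1/3))
C = n² is O(n²)
A = n¹⁰ is O(n¹⁰)

Therefore, the order from slowest to fastest is: D < B < C < A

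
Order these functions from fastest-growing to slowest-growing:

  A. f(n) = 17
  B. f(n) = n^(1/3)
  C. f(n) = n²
C > B > A

Comparing growth rates:
C = n² is O(n²)
B = n^(1/3) is O(n^(1/3))
A = 17 is O(1)

Therefore, the order from fastest to slowest is: C > B > A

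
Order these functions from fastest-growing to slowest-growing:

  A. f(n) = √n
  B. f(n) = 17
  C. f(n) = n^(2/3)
C > A > B

Comparing growth rates:
C = n^(2/3) is O(n^(2/3))
A = √n is O(√n)
B = 17 is O(1)

Therefore, the order from fastest to slowest is: C > A > B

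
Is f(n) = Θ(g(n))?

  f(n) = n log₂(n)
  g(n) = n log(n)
True

f(n) = n log₂(n) and g(n) = n log(n) are both O(n log n).
Since they have the same asymptotic growth rate, f(n) = Θ(g(n)) is true.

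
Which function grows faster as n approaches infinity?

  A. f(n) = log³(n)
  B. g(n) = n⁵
B

f(n) = log³(n) is O(log³ n), while g(n) = n⁵ is O(n⁵).
Since O(n⁵) grows faster than O(log³ n), g(n) dominates.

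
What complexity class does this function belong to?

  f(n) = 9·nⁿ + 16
O(nⁿ)

The dominant term in 9·nⁿ + 16 is 9·nⁿ, which is Θ(nⁿ).
Lower-order terms (16) are asymptotically negligible.
Constants are absorbed, so the tightest bound is O(nⁿ).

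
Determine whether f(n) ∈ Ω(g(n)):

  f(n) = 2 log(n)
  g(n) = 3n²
False

f(n) = 2 log(n) is O(log n), and g(n) = 3n² is O(n²).
Since O(log n) grows slower than O(n²), f(n) = Ω(g(n)) is false.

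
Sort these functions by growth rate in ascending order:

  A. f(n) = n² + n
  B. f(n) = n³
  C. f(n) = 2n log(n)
C < A < B

Comparing growth rates:
C = 2n log(n) is O(n log n)
A = n² + n is O(n²)
B = n³ is O(n³)

Therefore, the order from slowest to fastest is: C < A < B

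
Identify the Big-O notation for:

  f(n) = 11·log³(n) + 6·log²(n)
O(log³ n)

The dominant term in 11·log³(n) + 6·log²(n) is 11·log³(n), which is Θ(log³ n).
Lower-order terms (6·log²(n)) are asymptotically negligible.
Constants are absorbed, so the tightest bound is O(log³ n).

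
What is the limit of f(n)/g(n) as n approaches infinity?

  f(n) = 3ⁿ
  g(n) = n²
∞

Since 3ⁿ (O(3ⁿ)) grows faster than n² (O(n²)),
the ratio f(n)/g(n) → ∞ as n → ∞.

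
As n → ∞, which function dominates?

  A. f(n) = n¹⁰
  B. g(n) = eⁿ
B

f(n) = n¹⁰ is O(n¹⁰), while g(n) = eⁿ is O(eⁿ).
Since O(eⁿ) grows faster than O(n¹⁰), g(n) dominates.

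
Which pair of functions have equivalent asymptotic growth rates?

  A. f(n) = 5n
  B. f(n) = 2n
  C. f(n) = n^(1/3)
A and B

Examining each function:
  A. 5n is O(n)
  B. 2n is O(n)
  C. n^(1/3) is O(n^(1/3))

Functions A and B both have the same complexity class.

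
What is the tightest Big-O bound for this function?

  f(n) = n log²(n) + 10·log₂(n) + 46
O(n log² n)

The dominant term in n log²(n) + 10·log₂(n) + 46 is n log²(n), which is Θ(n log² n).
Lower-order terms (10·log₂(n), 46) are asymptotically negligible.
Constants are absorbed, so the tightest bound is O(n log² n).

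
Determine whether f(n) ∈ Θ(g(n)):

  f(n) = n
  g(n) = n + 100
True

f(n) = n and g(n) = n + 100 are both O(n).
Since they have the same asymptotic growth rate, f(n) = Θ(g(n)) is true.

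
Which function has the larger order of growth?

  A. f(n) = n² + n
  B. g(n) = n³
B

f(n) = n² + n is O(n²), while g(n) = n³ is O(n³).
Since O(n³) grows faster than O(n²), g(n) dominates.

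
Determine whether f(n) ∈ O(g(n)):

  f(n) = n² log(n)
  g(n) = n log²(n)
False

f(n) = n² log(n) is O(n² log n), and g(n) = n log²(n) is O(n log² n).
Since O(n² log n) grows faster than O(n log² n), f(n) = O(g(n)) is false.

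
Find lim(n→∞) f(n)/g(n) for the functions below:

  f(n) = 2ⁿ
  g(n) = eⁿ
0

Since 2ⁿ (O(2ⁿ)) grows slower than eⁿ (O(eⁿ)),
the ratio f(n)/g(n) → 0 as n → ∞.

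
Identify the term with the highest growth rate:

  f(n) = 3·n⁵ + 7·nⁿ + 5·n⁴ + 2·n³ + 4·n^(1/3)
7·nⁿ

Looking at each term:
  - 3·n⁵ is O(n⁵)
  - 7·nⁿ is O(nⁿ)
  - 5·n⁴ is O(n⁴)
  - 2·n³ is O(n³)
  - 4·n^(1/3) is O(n^(1/3))

The term 7·nⁿ (O(nⁿ)) grows fastest and dominates all others.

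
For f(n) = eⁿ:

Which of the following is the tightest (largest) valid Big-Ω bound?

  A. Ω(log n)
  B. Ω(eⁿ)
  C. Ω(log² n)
B

f(n) = eⁿ is Ω(eⁿ).
All listed options are valid Big-Ω bounds (lower bounds),
but Ω(eⁿ) is the tightest (largest valid bound).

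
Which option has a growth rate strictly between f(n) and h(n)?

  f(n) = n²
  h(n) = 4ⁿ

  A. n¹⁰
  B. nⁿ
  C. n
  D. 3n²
A

We need g(n) with n² = o(g(n)) and g(n) = o(4ⁿ), i.e. O(n²) ≺ g ≺ O(4ⁿ).
Check each option:
  A. n¹⁰ — O(n¹⁰) is strictly between O(n²) and O(4ⁿ) ✓
  B. nⁿ — O(nⁿ) does not grow strictly slower than h(n)
  C. n — O(n) does not grow strictly faster than f(n)
  D. 3n² — O(n²) does not grow strictly faster than f(n)

Only option A (n¹⁰) lies strictly between.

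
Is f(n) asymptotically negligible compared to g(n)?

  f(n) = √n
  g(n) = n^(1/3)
False

f(n) = √n is O(√n), and g(n) = n^(1/3) is O(n^(1/3)).
Since O(√n) grows faster than or equal to O(n^(1/3)), f(n) = o(g(n)) is false.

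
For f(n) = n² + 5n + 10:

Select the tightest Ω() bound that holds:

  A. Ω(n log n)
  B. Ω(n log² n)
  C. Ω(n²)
C

f(n) = n² + 5n + 10 is Ω(n²).
All listed options are valid Big-Ω bounds (lower bounds),
but Ω(n²) is the tightest (largest valid bound).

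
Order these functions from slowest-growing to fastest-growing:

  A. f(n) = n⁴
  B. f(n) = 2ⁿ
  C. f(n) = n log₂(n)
C < A < B

Comparing growth rates:
C = n log₂(n) is O(n log n)
A = n⁴ is O(n⁴)
B = 2ⁿ is O(2ⁿ)

Therefore, the order from slowest to fastest is: C < A < B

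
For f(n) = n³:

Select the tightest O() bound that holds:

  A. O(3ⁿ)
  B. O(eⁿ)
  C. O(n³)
C

f(n) = n³ is O(n³).
All listed options are valid Big-O bounds (upper bounds),
but O(n³) is the tightest (smallest valid bound).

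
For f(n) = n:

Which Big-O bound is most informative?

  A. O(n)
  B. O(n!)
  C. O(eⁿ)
A

f(n) = n is O(n).
All listed options are valid Big-O bounds (upper bounds),
but O(n) is the tightest (smallest valid bound).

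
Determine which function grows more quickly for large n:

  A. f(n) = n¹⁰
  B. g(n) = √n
A

f(n) = n¹⁰ is O(n¹⁰), while g(n) = √n is O(√n).
Since O(n¹⁰) grows faster than O(√n), f(n) dominates.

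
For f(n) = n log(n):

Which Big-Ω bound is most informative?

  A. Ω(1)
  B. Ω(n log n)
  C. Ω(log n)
B

f(n) = n log(n) is Ω(n log n).
All listed options are valid Big-Ω bounds (lower bounds),
but Ω(n log n) is the tightest (largest valid bound).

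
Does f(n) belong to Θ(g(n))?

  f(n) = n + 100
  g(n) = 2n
True

f(n) = n + 100 and g(n) = 2n are both O(n).
Since they have the same asymptotic growth rate, f(n) = Θ(g(n)) is true.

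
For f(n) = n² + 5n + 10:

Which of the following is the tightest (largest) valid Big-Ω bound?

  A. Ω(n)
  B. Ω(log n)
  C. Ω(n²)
C

f(n) = n² + 5n + 10 is Ω(n²).
All listed options are valid Big-Ω bounds (lower bounds),
but Ω(n²) is the tightest (largest valid bound).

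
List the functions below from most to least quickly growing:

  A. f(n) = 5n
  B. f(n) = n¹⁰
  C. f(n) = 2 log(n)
B > A > C

Comparing growth rates:
B = n¹⁰ is O(n¹⁰)
A = 5n is O(n)
C = 2 log(n) is O(log n)

Therefore, the order from fastest to slowest is: B > A > C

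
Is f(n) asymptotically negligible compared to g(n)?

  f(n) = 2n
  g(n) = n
False

f(n) = 2n is O(n), and g(n) = n is O(n).
Since they have the same growth rate, f(n) = o(g(n)) is false.
(f = o(g) requires f to grow strictly slower, not equal.)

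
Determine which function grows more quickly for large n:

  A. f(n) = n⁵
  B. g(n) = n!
B

f(n) = n⁵ is O(n⁵), while g(n) = n! is O(n!).
Since O(n!) grows faster than O(n⁵), g(n) dominates.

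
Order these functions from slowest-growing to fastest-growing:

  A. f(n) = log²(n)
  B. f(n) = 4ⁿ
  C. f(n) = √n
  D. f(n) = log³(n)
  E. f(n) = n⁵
A < D < C < E < B

Comparing growth rates:
A = log²(n) is O(log² n)
D = log³(n) is O(log³ n)
C = √n is O(√n)
E = n⁵ is O(n⁵)
B = 4ⁿ is O(4ⁿ)

Therefore, the order from slowest to fastest is: A < D < C < E < B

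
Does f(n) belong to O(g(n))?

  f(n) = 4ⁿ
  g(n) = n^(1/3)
False

f(n) = 4ⁿ is O(4ⁿ), and g(n) = n^(1/3) is O(n^(1/3)).
Since O(4ⁿ) grows faster than O(n^(1/3)), f(n) = O(g(n)) is false.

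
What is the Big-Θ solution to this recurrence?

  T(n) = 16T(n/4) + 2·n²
Θ(n² log n)

Master Theorem: a = 16, b = 4, f(n) = 2·n².
Compute the critical exponent d = log₄(16) = 2.
Compare f(n) = Θ(n²) against n^d:
  k = 2 = d, so f(n) = Θ(n^d) — Case 2.
  Work is balanced across levels: T(n) = Θ(n^d log n) = Θ(n² log n).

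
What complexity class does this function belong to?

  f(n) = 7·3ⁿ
O(3ⁿ)

The dominant term in 7·3ⁿ is 7·3ⁿ, which is Θ(3ⁿ).
Constants are absorbed, so the tightest bound is O(3ⁿ).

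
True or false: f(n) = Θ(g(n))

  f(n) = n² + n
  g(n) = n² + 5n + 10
True

f(n) = n² + n and g(n) = n² + 5n + 10 are both O(n²).
Since they have the same asymptotic growth rate, f(n) = Θ(g(n)) is true.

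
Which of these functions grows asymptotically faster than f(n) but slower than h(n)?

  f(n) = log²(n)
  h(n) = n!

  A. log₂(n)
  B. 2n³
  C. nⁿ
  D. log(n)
B

We need g(n) with log²(n) = o(g(n)) and g(n) = o(n!), i.e. O(log² n) ≺ g ≺ O(n!).
Check each option:
  A. log₂(n) — O(log n) does not grow strictly faster than f(n)
  B. 2n³ — O(n³) is strictly between O(log² n) and O(n!) ✓
  C. nⁿ — O(nⁿ) does not grow strictly slower than h(n)
  D. log(n) — O(log n) does not grow strictly faster than f(n)

Only option B (2n³) lies strictly between.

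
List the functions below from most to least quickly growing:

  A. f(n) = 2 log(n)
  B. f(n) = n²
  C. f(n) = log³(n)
B > C > A

Comparing growth rates:
B = n² is O(n²)
C = log³(n) is O(log³ n)
A = 2 log(n) is O(log n)

Therefore, the order from fastest to slowest is: B > C > A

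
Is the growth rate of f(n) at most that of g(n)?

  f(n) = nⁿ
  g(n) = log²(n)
False

f(n) = nⁿ is O(nⁿ), and g(n) = log²(n) is O(log² n).
Since O(nⁿ) grows faster than O(log² n), f(n) = O(g(n)) is false.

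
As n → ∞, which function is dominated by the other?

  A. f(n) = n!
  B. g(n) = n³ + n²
B

f(n) = n! is O(n!), while g(n) = n³ + n² is O(n³).
Since O(n³) grows slower than O(n!), g(n) is dominated.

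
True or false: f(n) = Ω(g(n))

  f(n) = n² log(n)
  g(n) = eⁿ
False

f(n) = n² log(n) is O(n² log n), and g(n) = eⁿ is O(eⁿ).
Since O(n² log n) grows slower than O(eⁿ), f(n) = Ω(g(n)) is false.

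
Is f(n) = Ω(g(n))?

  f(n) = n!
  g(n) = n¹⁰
True

f(n) = n! is O(n!), and g(n) = n¹⁰ is O(n¹⁰).
Since O(n!) grows at least as fast as O(n¹⁰), f(n) = Ω(g(n)) is true.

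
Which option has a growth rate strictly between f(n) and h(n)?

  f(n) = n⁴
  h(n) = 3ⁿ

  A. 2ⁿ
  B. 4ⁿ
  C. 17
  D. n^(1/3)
A

We need g(n) with n⁴ = o(g(n)) and g(n) = o(3ⁿ), i.e. O(n⁴) ≺ g ≺ O(3ⁿ).
Check each option:
  A. 2ⁿ — O(2ⁿ) is strictly between O(n⁴) and O(3ⁿ) ✓
  B. 4ⁿ — O(4ⁿ) does not grow strictly slower than h(n)
  C. 17 — O(1) does not grow strictly faster than f(n)
  D. n^(1/3) — O(n^(1/3)) does not grow strictly faster than f(n)

Only option A (2ⁿ) lies strictly between.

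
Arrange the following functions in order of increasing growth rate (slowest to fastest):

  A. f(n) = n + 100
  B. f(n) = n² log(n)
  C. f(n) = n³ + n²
A < B < C

Comparing growth rates:
A = n + 100 is O(n)
B = n² log(n) is O(n² log n)
C = n³ + n² is O(n³)

Therefore, the order from slowest to fastest is: A < B < C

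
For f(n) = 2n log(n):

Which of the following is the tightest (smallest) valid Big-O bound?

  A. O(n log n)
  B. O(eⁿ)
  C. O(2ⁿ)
A

f(n) = 2n log(n) is O(n log n).
All listed options are valid Big-O bounds (upper bounds),
but O(n log n) is the tightest (smallest valid bound).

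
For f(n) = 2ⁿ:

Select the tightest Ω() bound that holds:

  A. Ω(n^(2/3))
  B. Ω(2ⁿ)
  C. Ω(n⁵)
B

f(n) = 2ⁿ is Ω(2ⁿ).
All listed options are valid Big-Ω bounds (lower bounds),
but Ω(2ⁿ) is the tightest (largest valid bound).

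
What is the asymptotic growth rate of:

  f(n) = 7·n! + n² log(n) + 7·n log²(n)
Θ(n!)

Order the terms by growth rate: 7·n log²(n) ≺ n² log(n) ≺ 7·n!.
The fastest-growing term 7·n! dominates as n → ∞; dropping its constant factor gives Θ(n!).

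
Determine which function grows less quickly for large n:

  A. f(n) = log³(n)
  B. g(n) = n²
A

f(n) = log³(n) is O(log³ n), while g(n) = n² is O(n²).
Since O(log³ n) grows slower than O(n²), f(n) is dominated.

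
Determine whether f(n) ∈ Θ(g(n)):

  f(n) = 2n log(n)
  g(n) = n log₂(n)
True

f(n) = 2n log(n) and g(n) = n log₂(n) are both O(n log n).
Since they have the same asymptotic growth rate, f(n) = Θ(g(n)) is true.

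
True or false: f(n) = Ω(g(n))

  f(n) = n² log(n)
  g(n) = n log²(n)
True

f(n) = n² log(n) is O(n² log n), and g(n) = n log²(n) is O(n log² n).
Since O(n² log n) grows at least as fast as O(n log² n), f(n) = Ω(g(n)) is true.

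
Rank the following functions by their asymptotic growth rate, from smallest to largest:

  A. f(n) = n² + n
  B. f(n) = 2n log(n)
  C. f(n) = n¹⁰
B < A < C

Comparing growth rates:
B = 2n log(n) is O(n log n)
A = n² + n is O(n²)
C = n¹⁰ is O(n¹⁰)

Therefore, the order from slowest to fastest is: B < A < C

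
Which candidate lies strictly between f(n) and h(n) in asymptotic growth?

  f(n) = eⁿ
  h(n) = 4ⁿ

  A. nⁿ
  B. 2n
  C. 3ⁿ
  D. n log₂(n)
C

We need g(n) with eⁿ = o(g(n)) and g(n) = o(4ⁿ), i.e. O(eⁿ) ≺ g ≺ O(4ⁿ).
Check each option:
  A. nⁿ — O(nⁿ) does not grow strictly slower than h(n)
  B. 2n — O(n) does not grow strictly faster than f(n)
  C. 3ⁿ — O(3ⁿ) is strictly between O(eⁿ) and O(4ⁿ) ✓
  D. n log₂(n) — O(n log n) does not grow strictly faster than f(n)

Only option C (3ⁿ) lies strictly between.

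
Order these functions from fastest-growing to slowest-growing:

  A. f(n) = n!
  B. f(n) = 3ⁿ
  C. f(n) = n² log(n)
A > B > C

Comparing growth rates:
A = n! is O(n!)
B = 3ⁿ is O(3ⁿ)
C = n² log(n) is O(n² log n)

Therefore, the order from fastest to slowest is: A > B > C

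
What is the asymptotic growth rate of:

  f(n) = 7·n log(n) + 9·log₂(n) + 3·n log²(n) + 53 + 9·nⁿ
Θ(nⁿ)

Order the terms by growth rate: 53 ≺ 9·log₂(n) ≺ 7·n log(n) ≺ 3·n log²(n) ≺ 9·nⁿ.
The fastest-growing term 9·nⁿ dominates as n → ∞; dropping its constant factor gives Θ(nⁿ).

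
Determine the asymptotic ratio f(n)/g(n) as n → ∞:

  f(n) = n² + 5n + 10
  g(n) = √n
∞

Since n² + 5n + 10 (O(n²)) grows faster than √n (O(√n)),
the ratio f(n)/g(n) → ∞ as n → ∞.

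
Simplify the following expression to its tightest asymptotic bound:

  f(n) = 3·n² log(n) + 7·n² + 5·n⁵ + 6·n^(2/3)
Θ(n⁵)

Order the terms by growth rate: 6·n^(2/3) ≺ 7·n² ≺ 3·n² log(n) ≺ 5·n⁵.
The fastest-growing term 5·n⁵ dominates as n → ∞; dropping its constant factor gives Θ(n⁵).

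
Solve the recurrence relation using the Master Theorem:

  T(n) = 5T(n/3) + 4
Θ(n^log₃(5))

Master Theorem: a = 5, b = 3, f(n) = 4.
Compute the critical exponent d = log₃(5) = 1.465.
Compare f(n) = Θ(1) against n^d:
  k = 0 < d = 1.465, so f(n) = O(n^(d-ε)) — Case 1.
  The recursion cost dominates: T(n) = Θ(n^d) = Θ(n^log₃(5)).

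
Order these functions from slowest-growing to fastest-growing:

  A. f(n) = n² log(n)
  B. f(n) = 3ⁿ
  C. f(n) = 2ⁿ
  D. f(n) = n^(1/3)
D < A < C < B

Comparing growth rates:
D = n^(1/3) is O(n^(1/3))
A = n² log(n) is O(n² log n)
C = 2ⁿ is O(2ⁿ)
B = 3ⁿ is O(3ⁿ)

Therefore, the order from slowest to fastest is: D < A < C < B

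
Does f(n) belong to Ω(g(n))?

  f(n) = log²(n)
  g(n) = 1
True

f(n) = log²(n) is O(log² n), and g(n) = 1 is O(1).
Since O(log² n) grows at least as fast as O(1), f(n) = Ω(g(n)) is true.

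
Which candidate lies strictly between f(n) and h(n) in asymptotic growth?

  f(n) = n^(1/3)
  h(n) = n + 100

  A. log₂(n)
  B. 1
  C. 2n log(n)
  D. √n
D

We need g(n) with n^(1/3) = o(g(n)) and g(n) = o(n + 100), i.e. O(n^(1/3)) ≺ g ≺ O(n).
Check each option:
  A. log₂(n) — O(log n) does not grow strictly faster than f(n)
  B. 1 — O(1) does not grow strictly faster than f(n)
  C. 2n log(n) — O(n log n) does not grow strictly slower than h(n)
  D. √n — O(√n) is strictly between O(n^(1/3)) and O(n) ✓

Only option D (√n) lies strictly between.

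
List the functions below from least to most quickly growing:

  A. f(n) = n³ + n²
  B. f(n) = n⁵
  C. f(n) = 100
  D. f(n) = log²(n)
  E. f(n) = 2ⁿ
C < D < A < B < E

Comparing growth rates:
C = 100 is O(1)
D = log²(n) is O(log² n)
A = n³ + n² is O(n³)
B = n⁵ is O(n⁵)
E = 2ⁿ is O(2ⁿ)

Therefore, the order from slowest to fastest is: C < D < A < B < E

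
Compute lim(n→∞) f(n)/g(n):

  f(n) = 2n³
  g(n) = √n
∞

Since 2n³ (O(n³)) grows faster than √n (O(√n)),
the ratio f(n)/g(n) → ∞ as n → ∞.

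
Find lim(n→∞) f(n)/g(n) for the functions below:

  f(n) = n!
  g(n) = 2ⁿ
∞

Since n! (O(n!)) grows faster than 2ⁿ (O(2ⁿ)),
the ratio f(n)/g(n) → ∞ as n → ∞.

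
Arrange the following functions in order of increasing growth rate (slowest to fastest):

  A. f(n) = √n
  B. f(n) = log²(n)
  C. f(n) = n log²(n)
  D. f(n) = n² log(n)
B < A < C < D

Comparing growth rates:
B = log²(n) is O(log² n)
A = √n is O(√n)
C = n log²(n) is O(n log² n)
D = n² log(n) is O(n² log n)

Therefore, the order from slowest to fastest is: B < A < C < D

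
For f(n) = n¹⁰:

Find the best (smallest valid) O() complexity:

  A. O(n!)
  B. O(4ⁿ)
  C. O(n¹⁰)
C

f(n) = n¹⁰ is O(n¹⁰).
All listed options are valid Big-O bounds (upper bounds),
but O(n¹⁰) is the tightest (smallest valid bound).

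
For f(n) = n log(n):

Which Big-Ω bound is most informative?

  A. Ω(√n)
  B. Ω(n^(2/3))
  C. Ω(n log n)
C

f(n) = n log(n) is Ω(n log n).
All listed options are valid Big-Ω bounds (lower bounds),
but Ω(n log n) is the tightest (largest valid bound).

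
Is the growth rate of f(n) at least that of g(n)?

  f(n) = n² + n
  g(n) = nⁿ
False

f(n) = n² + n is O(n²), and g(n) = nⁿ is O(nⁿ).
Since O(n²) grows slower than O(nⁿ), f(n) = Ω(g(n)) is false.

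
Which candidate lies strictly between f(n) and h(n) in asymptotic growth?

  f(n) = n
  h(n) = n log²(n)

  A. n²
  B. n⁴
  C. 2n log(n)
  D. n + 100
C

We need g(n) with n = o(g(n)) and g(n) = o(n log²(n)), i.e. O(n) ≺ g ≺ O(n log² n).
Check each option:
  A. n² — O(n²) does not grow strictly slower than h(n)
  B. n⁴ — O(n⁴) does not grow strictly slower than h(n)
  C. 2n log(n) — O(n log n) is strictly between O(n) and O(n log² n) ✓
  D. n + 100 — O(n) does not grow strictly faster than f(n)

Only option C (2n log(n)) lies strictly between.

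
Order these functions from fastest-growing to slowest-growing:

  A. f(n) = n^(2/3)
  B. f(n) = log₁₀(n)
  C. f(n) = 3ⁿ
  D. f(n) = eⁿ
C > D > A > B

Comparing growth rates:
C = 3ⁿ is O(3ⁿ)
D = eⁿ is O(eⁿ)
A = n^(2/3) is O(n^(2/3))
B = log₁₀(n) is O(log n)

Therefore, the order from fastest to slowest is: C > D > A > B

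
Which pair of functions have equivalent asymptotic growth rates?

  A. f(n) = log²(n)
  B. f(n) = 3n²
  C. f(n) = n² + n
B and C

Examining each function:
  A. log²(n) is O(log² n)
  B. 3n² is O(n²)
  C. n² + n is O(n²)

Functions B and C both have the same complexity class.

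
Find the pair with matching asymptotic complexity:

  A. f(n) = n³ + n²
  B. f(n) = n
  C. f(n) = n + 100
B and C

Examining each function:
  A. n³ + n² is O(n³)
  B. n is O(n)
  C. n + 100 is O(n)

Functions B and C both have the same complexity class.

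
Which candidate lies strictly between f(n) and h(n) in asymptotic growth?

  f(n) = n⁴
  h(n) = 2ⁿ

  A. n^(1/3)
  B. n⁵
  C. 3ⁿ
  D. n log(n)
B

We need g(n) with n⁴ = o(g(n)) and g(n) = o(2ⁿ), i.e. O(n⁴) ≺ g ≺ O(2ⁿ).
Check each option:
  A. n^(1/3) — O(n^(1/3)) does not grow strictly faster than f(n)
  B. n⁵ — O(n⁵) is strictly between O(n⁴) and O(2ⁿ) ✓
  C. 3ⁿ — O(3ⁿ) does not grow strictly slower than h(n)
  D. n log(n) — O(n log n) does not grow strictly faster than f(n)

Only option B (n⁵) lies strictly between.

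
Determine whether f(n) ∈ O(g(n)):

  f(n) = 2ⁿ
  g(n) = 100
False

f(n) = 2ⁿ is O(2ⁿ), and g(n) = 100 is O(1).
Since O(2ⁿ) grows faster than O(1), f(n) = O(g(n)) is false.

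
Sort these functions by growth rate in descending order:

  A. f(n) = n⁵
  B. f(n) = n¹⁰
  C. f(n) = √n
B > A > C

Comparing growth rates:
B = n¹⁰ is O(n¹⁰)
A = n⁵ is O(n⁵)
C = √n is O(√n)

Therefore, the order from fastest to slowest is: B > A > C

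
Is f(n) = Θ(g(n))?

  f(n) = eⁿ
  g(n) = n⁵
False

f(n) = eⁿ is O(eⁿ), and g(n) = n⁵ is O(n⁵).
Since they have different growth rates, f(n) = Θ(g(n)) is false.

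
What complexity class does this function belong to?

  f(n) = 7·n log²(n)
O(n log² n)

The dominant term in 7·n log²(n) is 7·n log²(n), which is Θ(n log² n).
Constants are absorbed, so the tightest bound is O(n log² n).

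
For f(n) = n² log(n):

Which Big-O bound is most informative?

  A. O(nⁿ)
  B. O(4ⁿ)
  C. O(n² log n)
C

f(n) = n² log(n) is O(n² log n).
All listed options are valid Big-O bounds (upper bounds),
but O(n² log n) is the tightest (smallest valid bound).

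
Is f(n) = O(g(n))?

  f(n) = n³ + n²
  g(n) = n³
True

f(n) = n³ + n² and g(n) = n³ are both O(n³).
Big-O permits equal growth rates (f ≤ c·g for some c), so f(n) = O(g(n)) is true.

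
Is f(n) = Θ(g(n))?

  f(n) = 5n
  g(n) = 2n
True

f(n) = 5n and g(n) = 2n are both O(n).
Since they have the same asymptotic growth rate, f(n) = Θ(g(n)) is true.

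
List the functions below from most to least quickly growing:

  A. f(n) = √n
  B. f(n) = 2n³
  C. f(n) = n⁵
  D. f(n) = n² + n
C > B > D > A

Comparing growth rates:
C = n⁵ is O(n⁵)
B = 2n³ is O(n³)
D = n² + n is O(n²)
A = √n is O(√n)

Therefore, the order from fastest to slowest is: C > B > D > A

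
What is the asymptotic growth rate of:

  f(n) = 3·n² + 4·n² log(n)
Θ(n² log n)

Order the terms by growth rate: 3·n² ≺ 4·n² log(n).
The fastest-growing term 4·n² log(n) dominates as n → ∞; dropping its constant factor gives Θ(n² log n).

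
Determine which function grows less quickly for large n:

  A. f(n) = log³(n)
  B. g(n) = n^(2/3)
A

f(n) = log³(n) is O(log³ n), while g(n) = n^(2/3) is O(n^(2/3)).
Since O(log³ n) grows slower than O(n^(2/3)), f(n) is dominated.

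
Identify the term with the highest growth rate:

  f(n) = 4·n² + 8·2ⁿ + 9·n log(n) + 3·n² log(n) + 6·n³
8·2ⁿ

Looking at each term:
  - 4·n² is O(n²)
  - 8·2ⁿ is O(2ⁿ)
  - 9·n log(n) is O(n log n)
  - 3·n² log(n) is O(n² log n)
  - 6·n³ is O(n³)

The term 8·2ⁿ (O(2ⁿ)) grows fastest and dominates all others.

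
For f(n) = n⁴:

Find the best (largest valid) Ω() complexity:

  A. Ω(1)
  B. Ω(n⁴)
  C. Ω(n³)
B

f(n) = n⁴ is Ω(n⁴).
All listed options are valid Big-Ω bounds (lower bounds),
but Ω(n⁴) is the tightest (largest valid bound).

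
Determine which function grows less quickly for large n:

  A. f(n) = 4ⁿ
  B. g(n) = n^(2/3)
B

f(n) = 4ⁿ is O(4ⁿ), while g(n) = n^(2/3) is O(n^(2/3)).
Since O(n^(2/3)) grows slower than O(4ⁿ), g(n) is dominated.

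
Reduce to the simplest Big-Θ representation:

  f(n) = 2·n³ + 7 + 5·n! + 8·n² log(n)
Θ(n!)

Order the terms by growth rate: 7 ≺ 8·n² log(n) ≺ 2·n³ ≺ 5·n!.
The fastest-growing term 5·n! dominates as n → ∞; dropping its constant factor gives Θ(n!).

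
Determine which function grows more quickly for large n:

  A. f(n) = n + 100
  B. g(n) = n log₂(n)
B

f(n) = n + 100 is O(n), while g(n) = n log₂(n) is O(n log n).
Since O(n log n) grows faster than O(n), g(n) dominates.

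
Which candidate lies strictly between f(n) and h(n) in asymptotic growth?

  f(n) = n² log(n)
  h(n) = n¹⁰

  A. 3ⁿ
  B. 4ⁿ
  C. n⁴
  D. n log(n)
C

We need g(n) with n² log(n) = o(g(n)) and g(n) = o(n¹⁰), i.e. O(n² log n) ≺ g ≺ O(n¹⁰).
Check each option:
  A. 3ⁿ — O(3ⁿ) does not grow strictly slower than h(n)
  B. 4ⁿ — O(4ⁿ) does not grow strictly slower than h(n)
  C. n⁴ — O(n⁴) is strictly between O(n² log n) and O(n¹⁰) ✓
  D. n log(n) — O(n log n) does not grow strictly faster than f(n)

Only option C (n⁴) lies strictly between.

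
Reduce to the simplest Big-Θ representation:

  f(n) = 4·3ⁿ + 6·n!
Θ(n!)

Order the terms by growth rate: 4·3ⁿ ≺ 6·n!.
The fastest-growing term 6·n! dominates as n → ∞; dropping its constant factor gives Θ(n!).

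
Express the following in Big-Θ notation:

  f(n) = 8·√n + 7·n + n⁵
Θ(n⁵)

Order the terms by growth rate: 8·√n ≺ 7·n ≺ n⁵.
The fastest-growing term n⁵ dominates as n → ∞; dropping its constant factor gives Θ(n⁵).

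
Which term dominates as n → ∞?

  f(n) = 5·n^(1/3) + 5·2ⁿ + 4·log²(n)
5·2ⁿ

Looking at each term:
  - 5·n^(1/3) is O(n^(1/3))
  - 5·2ⁿ is O(2ⁿ)
  - 4·log²(n) is O(log² n)

The term 5·2ⁿ (O(2ⁿ)) grows fastest and dominates all others.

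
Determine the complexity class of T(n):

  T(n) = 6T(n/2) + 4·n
Θ(n^log₂(6))

Master Theorem: a = 6, b = 2, f(n) = 4·n.
Compute the critical exponent d = log₂(6) = 2.585.
Compare f(n) = Θ(n) against n^d:
  k = 1 < d = 2.585, so f(n) = O(n^(d-ε)) — Case 1.
  The recursion cost dominates: T(n) = Θ(n^d) = Θ(n^log₂(6)).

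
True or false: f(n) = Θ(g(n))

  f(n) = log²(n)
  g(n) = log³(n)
False

f(n) = log²(n) is O(log² n), and g(n) = log³(n) is O(log³ n).
Since they have different growth rates, f(n) = Θ(g(n)) is false.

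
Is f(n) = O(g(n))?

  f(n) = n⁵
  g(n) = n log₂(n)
False

f(n) = n⁵ is O(n⁵), and g(n) = n log₂(n) is O(n log n).
Since O(n⁵) grows faster than O(n log n), f(n) = O(g(n)) is false.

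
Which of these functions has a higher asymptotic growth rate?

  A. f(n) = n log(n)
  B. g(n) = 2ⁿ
B

f(n) = n log(n) is O(n log n), while g(n) = 2ⁿ is O(2ⁿ).
Since O(2ⁿ) grows faster than O(n log n), g(n) dominates.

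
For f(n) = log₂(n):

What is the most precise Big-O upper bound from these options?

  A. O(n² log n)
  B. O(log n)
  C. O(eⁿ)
B

f(n) = log₂(n) is O(log n).
All listed options are valid Big-O bounds (upper bounds),
but O(log n) is the tightest (smallest valid bound).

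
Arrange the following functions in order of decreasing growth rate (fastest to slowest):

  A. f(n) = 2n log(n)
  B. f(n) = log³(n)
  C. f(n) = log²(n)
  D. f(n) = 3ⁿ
D > A > B > C

Comparing growth rates:
D = 3ⁿ is O(3ⁿ)
A = 2n log(n) is O(n log n)
B = log³(n) is O(log³ n)
C = log²(n) is O(log² n)

Therefore, the order from fastest to slowest is: D > A > B > C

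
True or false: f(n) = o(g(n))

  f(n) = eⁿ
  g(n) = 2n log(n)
False

f(n) = eⁿ is O(eⁿ), and g(n) = 2n log(n) is O(n log n).
Since O(eⁿ) grows faster than or equal to O(n log n), f(n) = o(g(n)) is false.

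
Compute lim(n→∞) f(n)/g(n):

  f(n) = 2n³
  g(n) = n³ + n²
2

Since 2n³ and n³ + n² have the same growth rate (O(n³)),
the ratio converges to a constant: 2.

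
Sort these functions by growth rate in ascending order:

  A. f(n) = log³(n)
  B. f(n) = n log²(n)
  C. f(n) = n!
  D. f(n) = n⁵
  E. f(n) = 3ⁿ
A < B < D < E < C

Comparing growth rates:
A = log³(n) is O(log³ n)
B = n log²(n) is O(n log² n)
D = n⁵ is O(n⁵)
E = 3ⁿ is O(3ⁿ)
C = n! is O(n!)

Therefore, the order from slowest to fastest is: A < B < D < E < C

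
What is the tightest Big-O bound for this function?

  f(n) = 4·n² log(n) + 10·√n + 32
O(n² log n)

The dominant term in 4·n² log(n) + 10·√n + 32 is 4·n² log(n), which is Θ(n² log n).
Lower-order terms (10·√n, 32) are asymptotically negligible.
Constants are absorbed, so the tightest bound is O(n² log n).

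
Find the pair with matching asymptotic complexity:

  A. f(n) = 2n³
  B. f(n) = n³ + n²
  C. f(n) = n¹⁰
A and B

Examining each function:
  A. 2n³ is O(n³)
  B. n³ + n² is O(n³)
  C. n¹⁰ is O(n¹⁰)

Functions A and B both have the same complexity class.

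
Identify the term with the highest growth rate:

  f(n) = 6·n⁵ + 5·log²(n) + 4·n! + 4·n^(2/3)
4·n!

Looking at each term:
  - 6·n⁵ is O(n⁵)
  - 5·log²(n) is O(log² n)
  - 4·n! is O(n!)
  - 4·n^(2/3) is O(n^(2/3))

The term 4·n! (O(n!)) grows fastest and dominates all others.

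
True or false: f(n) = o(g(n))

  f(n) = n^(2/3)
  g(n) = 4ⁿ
True

f(n) = n^(2/3) is O(n^(2/3)), and g(n) = 4ⁿ is O(4ⁿ).
Since O(n^(2/3)) grows strictly slower than O(4ⁿ), f(n) = o(g(n)) is true.
This means lim(n→∞) f(n)/g(n) = 0.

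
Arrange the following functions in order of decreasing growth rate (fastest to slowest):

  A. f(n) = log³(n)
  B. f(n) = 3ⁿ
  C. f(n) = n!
C > B > A

Comparing growth rates:
C = n! is O(n!)
B = 3ⁿ is O(3ⁿ)
A = log³(n) is O(log³ n)

Therefore, the order from fastest to slowest is: C > B > A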